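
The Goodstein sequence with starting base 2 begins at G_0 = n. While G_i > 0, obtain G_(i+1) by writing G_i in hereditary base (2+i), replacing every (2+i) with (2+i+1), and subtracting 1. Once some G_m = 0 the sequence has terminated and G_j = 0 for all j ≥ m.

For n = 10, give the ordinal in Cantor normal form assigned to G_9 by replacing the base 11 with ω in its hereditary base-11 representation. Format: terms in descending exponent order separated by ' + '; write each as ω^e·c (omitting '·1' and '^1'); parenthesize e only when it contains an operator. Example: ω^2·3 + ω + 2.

G_0 = 10. HB_2(10) = 2^(2 + 1) + 2. Bump = 84. G_1 = 83.
G_1 = 83. HB_3(83) = 3^(3 + 1) + 2. Bump = 1026. G_2 = 1025.
G_2 = 1025. HB_4(1025) = 4^(4 + 1) + 1. Bump = 15626. G_3 = 15625.
G_3 = 15625. HB_5(15625) = 5^(5 + 1). Bump = 279936. G_4 = 279935.
G_4 = 279935. HB_6(279935) = 5·6^6 + 5·6^5 + 5·6^4 + 5·6^3 + 5·6^2 + 5·6 + 5. Bump = 4215755. G_5 = 4215754.
G_5 = 4215754. HB_7(4215754) = 5·7^7 + 5·7^5 + 5·7^4 + 5·7^3 + 5·7^2 + 5·7 + 4. Bump = 84073324. G_6 = 84073323.
G_6 = 84073323. HB_8(84073323) = 5·8^8 + 5·8^5 + 5·8^4 + 5·8^3 + 5·8^2 + 5·8 + 3. Bump = 1937434593. G_7 = 1937434592.
G_7 = 1937434592. HB_9(1937434592) = 5·9^9 + 5·9^5 + 5·9^4 + 5·9^3 + 5·9^2 + 5·9 + 2. Bump = 50000555552. G_8 = 50000555551.
G_8 = 50000555551. HB_10(50000555551) = 5·10^10 + 5·10^5 + 5·10^4 + 5·10^3 + 5·10^2 + 5·10 + 1. Bump = 1426559238831. G_9 = 1426559238830.

ω^ω·5 + ω^5·5 + ω^4·5 + ω^3·5 + ω^2·5 + ω·5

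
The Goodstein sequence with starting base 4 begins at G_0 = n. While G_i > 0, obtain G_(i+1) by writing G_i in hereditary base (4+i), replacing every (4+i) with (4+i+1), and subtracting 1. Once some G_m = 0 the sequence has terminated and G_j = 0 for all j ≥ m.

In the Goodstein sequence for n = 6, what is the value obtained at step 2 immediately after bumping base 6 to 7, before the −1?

G_0 = 6. HB_4(6) = 4 + 2. Bump = 7. G_1 = 6.
G_1 = 6. HB_5(6) = 5 + 1. Bump = 7. G_2 = 6.
G_2 = 6. HB_6(6) = 6. Bump = 7. G_3 = 6.

7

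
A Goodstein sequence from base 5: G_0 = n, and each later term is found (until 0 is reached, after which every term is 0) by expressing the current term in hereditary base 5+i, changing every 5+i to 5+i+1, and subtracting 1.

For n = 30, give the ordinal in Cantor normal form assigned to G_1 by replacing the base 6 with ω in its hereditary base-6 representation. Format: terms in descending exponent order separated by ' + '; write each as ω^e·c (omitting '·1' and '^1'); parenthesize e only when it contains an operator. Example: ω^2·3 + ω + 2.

ω^2 + 5

i=0: 30 = 5^2 + 5 (b=5); 5→6: 6^2 + 6 = 42; 42−1 = 41
i=1: 41 = 6^2 + 5 (b=6); 6→7: 7^2 + 5 = 54; 54−1 = 53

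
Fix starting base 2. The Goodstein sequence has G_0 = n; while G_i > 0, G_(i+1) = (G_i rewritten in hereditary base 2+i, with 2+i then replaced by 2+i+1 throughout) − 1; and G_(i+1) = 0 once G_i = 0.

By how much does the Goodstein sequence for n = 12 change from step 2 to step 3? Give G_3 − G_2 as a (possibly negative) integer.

14620

[0] 12 ≡ 2^(2 + 1) + 2^2 (base 2). Lift 3: 108. −1: 107.
[1] 107 ≡ 3^(3 + 1) + 2·3^2 + 2·3 + 2 (base 3). Lift 4: 1066. −1: 1065.
[2] 1065 ≡ 4^(4 + 1) + 2·4^2 + 2·4 + 1 (base 4). Lift 5: 15686. −1: 15685.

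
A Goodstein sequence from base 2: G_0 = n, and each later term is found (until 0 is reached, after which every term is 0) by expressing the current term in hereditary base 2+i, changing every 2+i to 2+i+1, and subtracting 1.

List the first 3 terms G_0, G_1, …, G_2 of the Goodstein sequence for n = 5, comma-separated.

5, 27, 255

G_0 = 5. HB_2(5) = 2^2 + 1. Bump = 28. G_1 = 27.
G_1 = 27. HB_3(27) = 3^3. Bump = 256. G_2 = 255.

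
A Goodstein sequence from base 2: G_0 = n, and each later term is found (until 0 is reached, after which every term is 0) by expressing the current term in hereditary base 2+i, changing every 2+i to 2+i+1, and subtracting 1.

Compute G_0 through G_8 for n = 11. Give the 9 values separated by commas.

(0) 11|_2 = 2^(2 + 1) + 2 + 1 ↦ 3^(3 + 1) + 3 + 1|_3 = 85 ⇒ 84
(1) 84|_3 = 3^(3 + 1) + 3 ↦ 4^(4 + 1) + 4|_4 = 1028 ⇒ 1027
(2) 1027|_4 = 4^(4 + 1) + 3 ↦ 5^(5 + 1) + 3|_5 = 15628 ⇒ 15627
(3) 15627|_5 = 5^(5 + 1) + 2 ↦ 6^(6 + 1) + 2|_6 = 279938 ⇒ 279937
(4) 279937|_6 = 6^(6 + 1) + 1 ↦ 7^(7 + 1) + 1|_7 = 5764802 ⇒ 5764801
(5) 5764801|_7 = 7^(7 + 1) ↦ 8^(8 + 1)|_8 = 134217728 ⇒ 134217727
(6) 134217727|_8 = 7·8^8 + 7·8^7 + 7·8^6 + 7·8^5 + 7·8^4 + 7·8^3 + 7·8^2 + 7·8 + 7 ↦ 7·9^9 + 7·9^7 + 7·9^6 + 7·9^5 + 7·9^4 + 7·9^3 + 7·9^2 + 7·9 + 7|_9 = 2749609303 ⇒ 2749609302
(7) 2749609302|_9 = 7·9^9 + 7·9^7 + 7·9^6 + 7·9^5 + 7·9^4 + 7·9^3 + 7·9^2 + 7·9 + 6 ↦ 7·10^10 + 7·10^7 + 7·10^6 + 7·10^5 + 7·10^4 + 7·10^3 + 7·10^2 + 7·10 + 6|_10 = 70077777776 ⇒ 70077777775

11, 84, 1027, 15627, 279937, 5764801, 134217727, 2749609302, 70077777775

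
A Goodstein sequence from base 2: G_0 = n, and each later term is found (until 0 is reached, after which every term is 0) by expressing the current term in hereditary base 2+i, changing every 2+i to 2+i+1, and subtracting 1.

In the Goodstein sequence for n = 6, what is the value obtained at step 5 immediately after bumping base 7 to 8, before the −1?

6 —HB2→ 2^2 + 2 —bump→ 3^3 + 3 = 30 —(−1)→ 29
29 —HB3→ 3^3 + 2 —bump→ 4^4 + 2 = 258 —(−1)→ 257
257 —HB4→ 4^4 + 1 —bump→ 5^5 + 1 = 3126 —(−1)→ 3125
3125 —HB5→ 5^5 —bump→ 6^6 = 46656 —(−1)→ 46655
46655 —HB6→ 5·6^5 + 5·6^4 + 5·6^3 + 5·6^2 + 5·6 + 5 —bump→ 5·7^5 + 5·7^4 + 5·7^3 + 5·7^2 + 5·7 + 5 = 98040 —(−1)→ 98039

187244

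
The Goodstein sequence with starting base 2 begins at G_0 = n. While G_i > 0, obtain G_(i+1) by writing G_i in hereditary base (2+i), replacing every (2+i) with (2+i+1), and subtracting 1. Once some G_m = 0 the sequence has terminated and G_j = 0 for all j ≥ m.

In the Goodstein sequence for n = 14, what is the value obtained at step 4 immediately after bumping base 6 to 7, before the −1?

step 0: 14 = 2^(2 + 1) + 2^2 + 2; sub 3 for 2: 3^(3 + 1) + 3^3 + 3; = 111; G_1 = 111−1 = 110
step 1: 110 = 3^(3 + 1) + 3^3 + 2; sub 4 for 3: 4^(4 + 1) + 4^4 + 2; = 1282; G_2 = 1282−1 = 1281
step 2: 1281 = 4^(4 + 1) + 4^4 + 1; sub 5 for 4: 5^(5 + 1) + 5^5 + 1; = 18751; G_3 = 18751−1 = 18750
step 3: 18750 = 5^(5 + 1) + 5^5; sub 6 for 5: 6^(6 + 1) + 6^6; = 326592; G_4 = 326592−1 = 326591
step 4: 326591 = 6^(6 + 1) + 5·6^5 + 5·6^4 + 5·6^3 + 5·6^2 + 5·6 + 5; sub 7 for 6: 7^(7 + 1) + 5·7^5 + 5·7^4 + 5·7^3 + 5·7^2 + 5·7 + 5; = 5862841; G_5 = 5862841−1 = 5862840

5862841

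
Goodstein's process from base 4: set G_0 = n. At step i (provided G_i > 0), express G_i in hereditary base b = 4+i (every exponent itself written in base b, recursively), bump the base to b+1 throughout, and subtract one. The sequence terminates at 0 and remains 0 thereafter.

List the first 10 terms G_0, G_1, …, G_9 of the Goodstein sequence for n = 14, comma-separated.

14, 16, 18, 20, 21, 22, 23, 24, 25, 26

14 —HB4→ 3·4 + 2 —bump→ 3·5 + 2 = 17 —(−1)→ 16
16 —HB5→ 3·5 + 1 —bump→ 3·6 + 1 = 19 —(−1)→ 18
18 —HB6→ 3·6 —bump→ 3·7 = 21 —(−1)→ 20
20 —HB7→ 2·7 + 6 —bump→ 2·8 + 6 = 22 —(−1)→ 21
21 —HB8→ 2·8 + 5 —bump→ 2·9 + 5 = 23 —(−1)→ 22
22 —HB9→ 2·9 + 4 —bump→ 2·10 + 4 = 24 —(−1)→ 23
23 —HB10→ 2·10 + 3 —bump→ 2·11 + 3 = 25 —(−1)→ 24
24 —HB11→ 2·11 + 2 —bump→ 2·12 + 2 = 26 —(−1)→ 25
25 —HB12→ 2·12 + 1 —bump→ 2·13 + 1 = 27 —(−1)→ 26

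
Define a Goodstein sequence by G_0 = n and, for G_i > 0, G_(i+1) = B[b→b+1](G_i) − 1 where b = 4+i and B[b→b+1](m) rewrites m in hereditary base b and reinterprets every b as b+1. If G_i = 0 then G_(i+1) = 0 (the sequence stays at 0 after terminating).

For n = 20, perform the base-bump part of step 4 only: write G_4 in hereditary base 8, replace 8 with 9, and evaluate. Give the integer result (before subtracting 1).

82

20 —HB4→ 4^2 + 4 —bump→ 5^2 + 5 = 30 —(−1)→ 29
29 —HB5→ 5^2 + 4 —bump→ 6^2 + 4 = 40 —(−1)→ 39
39 —HB6→ 6^2 + 3 —bump→ 7^2 + 3 = 52 —(−1)→ 51
51 —HB7→ 7^2 + 2 —bump→ 8^2 + 2 = 66 —(−1)→ 65
65 —HB8→ 8^2 + 1 —bump→ 9^2 + 1 = 82 —(−1)→ 81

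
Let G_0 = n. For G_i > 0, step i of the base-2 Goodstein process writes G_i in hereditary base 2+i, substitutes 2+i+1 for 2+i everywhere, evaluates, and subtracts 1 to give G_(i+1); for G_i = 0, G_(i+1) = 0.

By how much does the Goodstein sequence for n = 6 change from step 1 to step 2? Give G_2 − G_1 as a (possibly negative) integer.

(0) 6|_2 = 2^2 + 2 ↦ 3^3 + 3|_3 = 30 ⇒ 29
(1) 29|_3 = 3^3 + 2 ↦ 4^4 + 2|_4 = 258 ⇒ 257

228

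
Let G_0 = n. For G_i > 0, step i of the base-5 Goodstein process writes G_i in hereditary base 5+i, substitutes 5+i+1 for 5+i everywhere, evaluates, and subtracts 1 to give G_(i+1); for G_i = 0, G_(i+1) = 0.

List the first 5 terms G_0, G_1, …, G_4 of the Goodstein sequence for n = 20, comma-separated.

20, 23, 25, 27, 29

[0] 20 ≡ 4·5 (base 5). Lift 6: 24. −1: 23.
[1] 23 ≡ 3·6 + 5 (base 6). Lift 7: 26. −1: 25.
[2] 25 ≡ 3·7 + 4 (base 7). Lift 8: 28. −1: 27.
[3] 27 ≡ 3·8 + 3 (base 8). Lift 9: 30. −1: 29.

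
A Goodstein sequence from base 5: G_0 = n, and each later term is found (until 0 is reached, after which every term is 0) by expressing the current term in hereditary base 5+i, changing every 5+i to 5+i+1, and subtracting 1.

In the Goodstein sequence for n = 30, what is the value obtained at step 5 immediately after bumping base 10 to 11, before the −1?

i=0: 30 = 5^2 + 5 (b=5); 5→6: 6^2 + 6 = 42; 42−1 = 41
i=1: 41 = 6^2 + 5 (b=6); 6→7: 7^2 + 5 = 54; 54−1 = 53
i=2: 53 = 7^2 + 4 (b=7); 7→8: 8^2 + 4 = 68; 68−1 = 67
i=3: 67 = 8^2 + 3 (b=8); 8→9: 9^2 + 3 = 84; 84−1 = 83
i=4: 83 = 9^2 + 2 (b=9); 9→10: 10^2 + 2 = 102; 102−1 = 101
i=5: 101 = 10^2 + 1 (b=10); 10→11: 11^2 + 1 = 122; 122−1 = 121

122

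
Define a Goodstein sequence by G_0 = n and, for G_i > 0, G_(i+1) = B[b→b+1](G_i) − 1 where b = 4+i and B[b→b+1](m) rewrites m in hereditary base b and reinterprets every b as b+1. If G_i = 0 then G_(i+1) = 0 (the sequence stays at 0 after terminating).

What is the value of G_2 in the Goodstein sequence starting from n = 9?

11

G_0=9  [base 4] 2·4 + 1  →[4↦5]→  2·5 + 1 = 11  −1 ⇒ G_1=10
G_1=10  [base 5] 2·5  →[5↦6]→  2·6 = 12  −1 ⇒ G_2=11
G_2=11  [base 6] 6 + 5  →[6↦7]→  7 + 5 = 12  −1 ⇒ G_3=11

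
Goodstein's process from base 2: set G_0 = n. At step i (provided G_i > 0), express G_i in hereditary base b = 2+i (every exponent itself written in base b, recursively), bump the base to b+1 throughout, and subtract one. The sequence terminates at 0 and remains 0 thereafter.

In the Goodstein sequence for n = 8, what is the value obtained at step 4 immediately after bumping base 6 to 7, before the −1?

1647196

G_0=8  [base 2] 2^(2 + 1)  →[2↦3]→  3^(3 + 1) = 81  −1 ⇒ G_1=80
G_1=80  [base 3] 2·3^3 + 2·3^2 + 2·3 + 2  →[3↦4]→  2·4^4 + 2·4^2 + 2·4 + 2 = 554  −1 ⇒ G_2=553
G_2=553  [base 4] 2·4^4 + 2·4^2 + 2·4 + 1  →[4↦5]→  2·5^5 + 2·5^2 + 2·5 + 1 = 6311  −1 ⇒ G_3=6310
G_3=6310  [base 5] 2·5^5 + 2·5^2 + 2·5  →[5↦6]→  2·6^6 + 2·6^2 + 2·6 = 93396  −1 ⇒ G_4=93395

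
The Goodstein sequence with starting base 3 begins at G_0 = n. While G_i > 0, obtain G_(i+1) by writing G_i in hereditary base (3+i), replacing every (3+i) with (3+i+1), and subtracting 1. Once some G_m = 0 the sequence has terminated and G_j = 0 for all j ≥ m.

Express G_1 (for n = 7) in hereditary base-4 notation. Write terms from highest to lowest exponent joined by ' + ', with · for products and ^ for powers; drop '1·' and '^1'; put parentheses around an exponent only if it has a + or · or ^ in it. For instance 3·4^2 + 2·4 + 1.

2·4

G_0=7  [base 3] 2·3 + 1  →[3↦4]→  2·4 + 1 = 9  −1 ⇒ G_1=8
G_1=8  [base 4] 2·4  →[4↦5]→  2·5 = 10  −1 ⇒ G_2=9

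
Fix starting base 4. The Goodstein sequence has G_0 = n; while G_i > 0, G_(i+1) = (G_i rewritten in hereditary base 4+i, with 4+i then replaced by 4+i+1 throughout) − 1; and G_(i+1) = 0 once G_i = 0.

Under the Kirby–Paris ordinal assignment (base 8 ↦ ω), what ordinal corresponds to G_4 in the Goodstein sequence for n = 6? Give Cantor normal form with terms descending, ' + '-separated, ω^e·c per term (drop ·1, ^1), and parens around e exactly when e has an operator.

base 4: 6 = 4 + 2; at 5: 5 + 2 = 7; next = 6
base 5: 6 = 5 + 1; at 6: 6 + 1 = 7; next = 6
base 6: 6 = 6; at 7: 7 = 7; next = 6
base 7: 6 = 6; at 8: 6 = 6; next = 5

5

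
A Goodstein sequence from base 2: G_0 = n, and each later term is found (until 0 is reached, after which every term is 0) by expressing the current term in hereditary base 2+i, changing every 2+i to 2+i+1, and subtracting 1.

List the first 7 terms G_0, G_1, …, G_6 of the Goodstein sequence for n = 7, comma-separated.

i=0: 7 = 2^2 + 2 + 1 (b=2); 2→3: 3^3 + 3 + 1 = 31; 31−1 = 30
i=1: 30 = 3^3 + 3 (b=3); 3→4: 4^4 + 4 = 260; 260−1 = 259
i=2: 259 = 4^4 + 3 (b=4); 4→5: 5^5 + 3 = 3128; 3128−1 = 3127
i=3: 3127 = 5^5 + 2 (b=5); 5→6: 6^6 + 2 = 46658; 46658−1 = 46657
i=4: 46657 = 6^6 + 1 (b=6); 6→7: 7^7 + 1 = 823544; 823544−1 = 823543
i=5: 823543 = 7^7 (b=7); 7→8: 8^8 = 16777216; 16777216−1 = 16777215

7, 30, 259, 3127, 46657, 823543, 16777215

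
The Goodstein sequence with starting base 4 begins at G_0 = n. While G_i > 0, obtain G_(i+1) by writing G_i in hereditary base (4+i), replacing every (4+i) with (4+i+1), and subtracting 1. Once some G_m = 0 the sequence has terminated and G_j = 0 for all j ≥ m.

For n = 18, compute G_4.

53

G_0 = 18. HB_4(18) = 4^2 + 2. Bump = 27. G_1 = 26.
G_1 = 26. HB_5(26) = 5^2 + 1. Bump = 37. G_2 = 36.
G_2 = 36. HB_6(36) = 6^2. Bump = 49. G_3 = 48.
G_3 = 48. HB_7(48) = 6·7 + 6. Bump = 54. G_4 = 53.
G_4 = 53. HB_8(53) = 6·8 + 5. Bump = 59. G_5 = 58.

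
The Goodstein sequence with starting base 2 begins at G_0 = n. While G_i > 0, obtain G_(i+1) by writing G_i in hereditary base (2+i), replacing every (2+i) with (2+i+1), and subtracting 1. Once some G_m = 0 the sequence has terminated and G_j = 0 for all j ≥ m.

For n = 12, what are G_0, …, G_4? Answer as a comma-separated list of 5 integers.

(0) 12|_2 = 2^(2 + 1) + 2^2 ↦ 3^(3 + 1) + 3^3|_3 = 108 ⇒ 107
(1) 107|_3 = 3^(3 + 1) + 2·3^2 + 2·3 + 2 ↦ 4^(4 + 1) + 2·4^2 + 2·4 + 2|_4 = 1066 ⇒ 1065
(2) 1065|_4 = 4^(4 + 1) + 2·4^2 + 2·4 + 1 ↦ 5^(5 + 1) + 2·5^2 + 2·5 + 1|_5 = 15686 ⇒ 15685
(3) 15685|_5 = 5^(5 + 1) + 2·5^2 + 2·5 ↦ 6^(6 + 1) + 2·6^2 + 2·6|_6 = 280020 ⇒ 280019

12, 107, 1065, 15685, 280019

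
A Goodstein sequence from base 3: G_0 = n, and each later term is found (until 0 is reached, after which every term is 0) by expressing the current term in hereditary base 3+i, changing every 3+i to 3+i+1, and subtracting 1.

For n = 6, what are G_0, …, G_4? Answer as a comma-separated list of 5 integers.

6 —HB3→ 2·3 —bump→ 2·4 = 8 —(−1)→ 7
7 —HB4→ 4 + 3 —bump→ 5 + 3 = 8 —(−1)→ 7
7 —HB5→ 5 + 2 —bump→ 6 + 2 = 8 —(−1)→ 7
7 —HB6→ 6 + 1 —bump→ 7 + 1 = 8 —(−1)→ 7

6, 7, 7, 7, 7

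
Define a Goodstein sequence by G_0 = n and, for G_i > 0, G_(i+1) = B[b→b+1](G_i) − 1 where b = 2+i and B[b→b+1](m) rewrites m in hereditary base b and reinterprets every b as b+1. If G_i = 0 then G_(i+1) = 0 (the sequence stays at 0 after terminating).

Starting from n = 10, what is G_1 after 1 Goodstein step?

83

(0) 10|_2 = 2^(2 + 1) + 2 ↦ 3^(3 + 1) + 3|_3 = 84 ⇒ 83
(1) 83|_3 = 3^(3 + 1) + 2 ↦ 4^(4 + 1) + 2|_4 = 1026 ⇒ 1025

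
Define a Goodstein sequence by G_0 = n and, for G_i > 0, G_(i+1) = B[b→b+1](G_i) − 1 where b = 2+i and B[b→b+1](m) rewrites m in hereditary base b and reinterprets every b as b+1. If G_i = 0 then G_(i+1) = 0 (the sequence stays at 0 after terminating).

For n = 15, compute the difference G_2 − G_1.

(0) 15|_2 = 2^(2 + 1) + 2^2 + 2 + 1 ↦ 3^(3 + 1) + 3^3 + 3 + 1|_3 = 112 ⇒ 111
(1) 111|_3 = 3^(3 + 1) + 3^3 + 3 ↦ 4^(4 + 1) + 4^4 + 4|_4 = 1284 ⇒ 1283

1172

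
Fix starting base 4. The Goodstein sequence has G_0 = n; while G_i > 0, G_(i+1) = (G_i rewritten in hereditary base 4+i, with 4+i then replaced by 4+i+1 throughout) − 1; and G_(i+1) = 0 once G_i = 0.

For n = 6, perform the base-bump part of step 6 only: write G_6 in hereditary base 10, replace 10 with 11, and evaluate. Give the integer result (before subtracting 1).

3

(0) 6|_4 = 4 + 2 ↦ 5 + 2|_5 = 7 ⇒ 6
(1) 6|_5 = 5 + 1 ↦ 6 + 1|_6 = 7 ⇒ 6
(2) 6|_6 = 6 ↦ 7|_7 = 7 ⇒ 6
(3) 6|_7 = 6 ↦ 6|_8 = 6 ⇒ 5
(4) 5|_8 = 5 ↦ 5|_9 = 5 ⇒ 4
(5) 4|_9 = 4 ↦ 4|_10 = 4 ⇒ 3
(6) 3|_10 = 3 ↦ 3|_11 = 3 ⇒ 2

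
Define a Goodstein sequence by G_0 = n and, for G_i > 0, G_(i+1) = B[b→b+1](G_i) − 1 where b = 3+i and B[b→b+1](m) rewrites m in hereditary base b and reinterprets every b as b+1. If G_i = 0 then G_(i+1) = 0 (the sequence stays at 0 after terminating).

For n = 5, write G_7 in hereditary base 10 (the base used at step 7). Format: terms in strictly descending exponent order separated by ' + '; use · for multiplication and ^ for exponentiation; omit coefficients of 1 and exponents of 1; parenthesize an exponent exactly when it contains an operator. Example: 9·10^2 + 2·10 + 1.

5 —HB3→ 3 + 2 —bump→ 4 + 2 = 6 —(−1)→ 5
5 —HB4→ 4 + 1 —bump→ 5 + 1 = 6 —(−1)→ 5
5 —HB5→ 5 —bump→ 6 = 6 —(−1)→ 5
5 —HB6→ 5 —bump→ 5 = 5 —(−1)→ 4
4 —HB7→ 4 —bump→ 4 = 4 —(−1)→ 3
3 —HB8→ 3 —bump→ 3 = 3 —(−1)→ 2
2 —HB9→ 2 —bump→ 2 = 2 —(−1)→ 1
1 —HB10→ 1 —bump→ 1 = 1 —(−1)→ 0

1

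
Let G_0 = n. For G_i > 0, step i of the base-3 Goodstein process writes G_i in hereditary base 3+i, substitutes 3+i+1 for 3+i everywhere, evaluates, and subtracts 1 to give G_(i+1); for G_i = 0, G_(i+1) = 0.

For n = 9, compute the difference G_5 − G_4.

2

G_0 = 9. HB_3(9) = 3^2. Bump = 16. G_1 = 15.
G_1 = 15. HB_4(15) = 3·4 + 3. Bump = 18. G_2 = 17.
G_2 = 17. HB_5(17) = 3·5 + 2. Bump = 20. G_3 = 19.
G_3 = 19. HB_6(19) = 3·6 + 1. Bump = 22. G_4 = 21.
G_4 = 21. HB_7(21) = 3·7. Bump = 24. G_5 = 23.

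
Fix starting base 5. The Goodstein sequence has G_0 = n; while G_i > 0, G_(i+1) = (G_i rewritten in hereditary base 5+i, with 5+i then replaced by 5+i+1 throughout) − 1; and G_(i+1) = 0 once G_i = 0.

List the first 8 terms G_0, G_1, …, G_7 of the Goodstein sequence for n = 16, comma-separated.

16, 18, 20, 21, 22, 23, 24, 25

step 0: 16 = 3·5 + 1; sub 6 for 5: 3·6 + 1; = 19; G_1 = 19−1 = 18
step 1: 18 = 3·6; sub 7 for 6: 3·7; = 21; G_2 = 21−1 = 20
step 2: 20 = 2·7 + 6; sub 8 for 7: 2·8 + 6; = 22; G_3 = 22−1 = 21
step 3: 21 = 2·8 + 5; sub 9 for 8: 2·9 + 5; = 23; G_4 = 23−1 = 22
step 4: 22 = 2·9 + 4; sub 10 for 9: 2·10 + 4; = 24; G_5 = 24−1 = 23
step 5: 23 = 2·10 + 3; sub 11 for 10: 2·11 + 3; = 25; G_6 = 25−1 = 24
step 6: 24 = 2·11 + 2; sub 12 for 11: 2·12 + 2; = 26; G_7 = 26−1 = 25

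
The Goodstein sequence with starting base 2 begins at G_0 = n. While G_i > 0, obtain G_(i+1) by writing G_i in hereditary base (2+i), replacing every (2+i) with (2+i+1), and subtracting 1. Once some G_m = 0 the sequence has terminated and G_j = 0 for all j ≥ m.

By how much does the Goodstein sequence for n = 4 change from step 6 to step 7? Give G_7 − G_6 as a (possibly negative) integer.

4 —HB2→ 2^2 —bump→ 3^3 = 27 —(−1)→ 26
26 —HB3→ 2·3^2 + 2·3 + 2 —bump→ 2·4^2 + 2·4 + 2 = 42 —(−1)→ 41
41 —HB4→ 2·4^2 + 2·4 + 1 —bump→ 2·5^2 + 2·5 + 1 = 61 —(−1)→ 60
60 —HB5→ 2·5^2 + 2·5 —bump→ 2·6^2 + 2·6 = 84 —(−1)→ 83
83 —HB6→ 2·6^2 + 6 + 5 —bump→ 2·7^2 + 7 + 5 = 110 —(−1)→ 109
109 —HB7→ 2·7^2 + 7 + 4 —bump→ 2·8^2 + 8 + 4 = 140 —(−1)→ 139
139 —HB8→ 2·8^2 + 8 + 3 —bump→ 2·9^2 + 9 + 3 = 174 —(−1)→ 173

34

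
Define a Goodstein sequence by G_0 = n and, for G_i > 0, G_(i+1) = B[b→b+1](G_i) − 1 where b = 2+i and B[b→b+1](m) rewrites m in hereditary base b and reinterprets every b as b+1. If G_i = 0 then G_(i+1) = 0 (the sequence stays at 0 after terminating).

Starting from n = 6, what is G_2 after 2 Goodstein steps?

257

6 —HB2→ 2^2 + 2 —bump→ 3^3 + 3 = 30 —(−1)→ 29
29 —HB3→ 3^3 + 2 —bump→ 4^4 + 2 = 258 —(−1)→ 257
257 —HB4→ 4^4 + 1 —bump→ 5^5 + 1 = 3126 —(−1)→ 3125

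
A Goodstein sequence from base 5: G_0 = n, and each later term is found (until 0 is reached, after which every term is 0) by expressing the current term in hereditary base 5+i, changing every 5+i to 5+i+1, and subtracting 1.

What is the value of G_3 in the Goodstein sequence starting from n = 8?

8

G_0=8  [base 5] 5 + 3  →[5↦6]→  6 + 3 = 9  −1 ⇒ G_1=8
G_1=8  [base 6] 6 + 2  →[6↦7]→  7 + 2 = 9  −1 ⇒ G_2=8
G_2=8  [base 7] 7 + 1  →[7↦8]→  8 + 1 = 9  −1 ⇒ G_3=8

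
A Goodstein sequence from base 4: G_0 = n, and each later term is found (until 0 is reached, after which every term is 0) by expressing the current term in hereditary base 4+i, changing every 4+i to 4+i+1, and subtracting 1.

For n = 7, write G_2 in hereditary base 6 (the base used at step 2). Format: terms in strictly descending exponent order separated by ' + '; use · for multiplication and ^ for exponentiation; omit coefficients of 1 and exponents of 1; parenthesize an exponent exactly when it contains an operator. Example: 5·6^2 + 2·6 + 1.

7 —HB4→ 4 + 3 —bump→ 5 + 3 = 8 —(−1)→ 7
7 —HB5→ 5 + 2 —bump→ 6 + 2 = 8 —(−1)→ 7

6 + 1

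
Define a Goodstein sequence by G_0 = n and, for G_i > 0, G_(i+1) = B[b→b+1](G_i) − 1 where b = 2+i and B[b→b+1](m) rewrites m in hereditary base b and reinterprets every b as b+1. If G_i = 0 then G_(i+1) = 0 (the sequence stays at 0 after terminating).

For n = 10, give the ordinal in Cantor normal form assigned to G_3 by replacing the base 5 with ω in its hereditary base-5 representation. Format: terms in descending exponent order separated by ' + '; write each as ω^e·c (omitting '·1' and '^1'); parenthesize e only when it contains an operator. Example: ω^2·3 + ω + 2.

ω^(ω + 1)

base 2: 10 = 2^(2 + 1) + 2; at 3: 3^(3 + 1) + 3 = 84; next = 83
base 3: 83 = 3^(3 + 1) + 2; at 4: 4^(4 + 1) + 2 = 1026; next = 1025
base 4: 1025 = 4^(4 + 1) + 1; at 5: 5^(5 + 1) + 1 = 15626; next = 15625
base 5: 15625 = 5^(5 + 1); at 6: 6^(6 + 1) = 279936; next = 279935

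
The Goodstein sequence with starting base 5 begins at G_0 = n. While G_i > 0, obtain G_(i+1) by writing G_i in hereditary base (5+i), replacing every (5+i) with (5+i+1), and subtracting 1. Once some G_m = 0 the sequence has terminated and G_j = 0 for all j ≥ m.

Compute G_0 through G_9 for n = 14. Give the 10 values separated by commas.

14, 15, 16, 17, 18, 19, 19, 19, 19, 19

G_0 = 14. HB_5(14) = 2·5 + 4. Bump = 16. G_1 = 15.
G_1 = 15. HB_6(15) = 2·6 + 3. Bump = 17. G_2 = 16.
G_2 = 16. HB_7(16) = 2·7 + 2. Bump = 18. G_3 = 17.
G_3 = 17. HB_8(17) = 2·8 + 1. Bump = 19. G_4 = 18.
G_4 = 18. HB_9(18) = 2·9. Bump = 20. G_5 = 19.
G_5 = 19. HB_10(19) = 10 + 9. Bump = 20. G_6 = 19.
G_6 = 19. HB_11(19) = 11 + 8. Bump = 20. G_7 = 19.
G_7 = 19. HB_12(19) = 12 + 7. Bump = 20. G_8 = 19.
G_8 = 19. HB_13(19) = 13 + 6. Bump = 20. G_9 = 19.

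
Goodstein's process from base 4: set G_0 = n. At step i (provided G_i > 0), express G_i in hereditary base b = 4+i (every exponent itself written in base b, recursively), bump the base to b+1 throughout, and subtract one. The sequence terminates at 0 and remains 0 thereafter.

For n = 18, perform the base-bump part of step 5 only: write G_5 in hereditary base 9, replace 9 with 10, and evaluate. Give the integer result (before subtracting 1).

64

(0) 18|_4 = 4^2 + 2 ↦ 5^2 + 2|_5 = 27 ⇒ 26
(1) 26|_5 = 5^2 + 1 ↦ 6^2 + 1|_6 = 37 ⇒ 36
(2) 36|_6 = 6^2 ↦ 7^2|_7 = 49 ⇒ 48
(3) 48|_7 = 6·7 + 6 ↦ 6·8 + 6|_8 = 54 ⇒ 53
(4) 53|_8 = 6·8 + 5 ↦ 6·9 + 5|_9 = 59 ⇒ 58
(5) 58|_9 = 6·9 + 4 ↦ 6·10 + 4|_10 = 64 ⇒ 63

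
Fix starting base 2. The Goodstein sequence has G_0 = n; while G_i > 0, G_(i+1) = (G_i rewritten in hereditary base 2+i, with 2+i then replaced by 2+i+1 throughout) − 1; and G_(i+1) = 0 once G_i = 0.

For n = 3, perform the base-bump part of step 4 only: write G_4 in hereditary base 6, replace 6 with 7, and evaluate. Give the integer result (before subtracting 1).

step 0: 3 = 2 + 1; sub 3 for 2: 3 + 1; = 4; G_1 = 4−1 = 3
step 1: 3 = 3; sub 4 for 3: 4; = 4; G_2 = 4−1 = 3
step 2: 3 = 3; sub 5 for 4: 3; = 3; G_3 = 3−1 = 2
step 3: 2 = 2; sub 6 for 5: 2; = 2; G_4 = 2−1 = 1
step 4: 1 = 1; sub 7 for 6: 1; = 1; G_5 = 1−1 = 0

1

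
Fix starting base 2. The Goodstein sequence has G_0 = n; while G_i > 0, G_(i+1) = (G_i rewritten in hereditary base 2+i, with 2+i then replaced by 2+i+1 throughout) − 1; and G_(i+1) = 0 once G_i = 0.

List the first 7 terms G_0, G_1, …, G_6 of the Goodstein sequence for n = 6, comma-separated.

G_0=6  [base 2] 2^2 + 2  →[2↦3]→  3^3 + 3 = 30  −1 ⇒ G_1=29
G_1=29  [base 3] 3^3 + 2  →[3↦4]→  4^4 + 2 = 258  −1 ⇒ G_2=257
G_2=257  [base 4] 4^4 + 1  →[4↦5]→  5^5 + 1 = 3126  −1 ⇒ G_3=3125
G_3=3125  [base 5] 5^5  →[5↦6]→  6^6 = 46656  −1 ⇒ G_4=46655
G_4=46655  [base 6] 5·6^5 + 5·6^4 + 5·6^3 + 5·6^2 + 5·6 + 5  →[6↦7]→  5·7^5 + 5·7^4 + 5·7^3 + 5·7^2 + 5·7 + 5 = 98040  −1 ⇒ G_5=98039
G_5=98039  [base 7] 5·7^5 + 5·7^4 + 5·7^3 + 5·7^2 + 5·7 + 4  →[7↦8]→  5·8^5 + 5·8^4 + 5·8^3 + 5·8^2 + 5·8 + 4 = 187244  −1 ⇒ G_6=187243

6, 29, 257, 3125, 46655, 98039, 187243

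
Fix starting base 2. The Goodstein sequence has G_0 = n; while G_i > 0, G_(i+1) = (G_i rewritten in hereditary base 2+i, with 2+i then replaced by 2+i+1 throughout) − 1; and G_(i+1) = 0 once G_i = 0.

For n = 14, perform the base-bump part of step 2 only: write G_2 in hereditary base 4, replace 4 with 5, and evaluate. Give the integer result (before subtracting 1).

base 2: 14 = 2^(2 + 1) + 2^2 + 2; at 3: 3^(3 + 1) + 3^3 + 3 = 111; next = 110
base 3: 110 = 3^(3 + 1) + 3^3 + 2; at 4: 4^(4 + 1) + 4^4 + 2 = 1282; next = 1281
base 4: 1281 = 4^(4 + 1) + 4^4 + 1; at 5: 5^(5 + 1) + 5^5 + 1 = 18751; next = 18750

18751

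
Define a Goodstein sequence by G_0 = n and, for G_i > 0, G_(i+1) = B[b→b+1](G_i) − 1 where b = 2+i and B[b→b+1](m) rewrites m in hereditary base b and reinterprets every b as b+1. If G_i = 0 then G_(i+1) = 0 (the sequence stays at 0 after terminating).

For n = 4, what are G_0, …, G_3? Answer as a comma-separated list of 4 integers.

(0) 4|_2 = 2^2 ↦ 3^3|_3 = 27 ⇒ 26
(1) 26|_3 = 2·3^2 + 2·3 + 2 ↦ 2·4^2 + 2·4 + 2|_4 = 42 ⇒ 41
(2) 41|_4 = 2·4^2 + 2·4 + 1 ↦ 2·5^2 + 2·5 + 1|_5 = 61 ⇒ 60

4, 26, 41, 60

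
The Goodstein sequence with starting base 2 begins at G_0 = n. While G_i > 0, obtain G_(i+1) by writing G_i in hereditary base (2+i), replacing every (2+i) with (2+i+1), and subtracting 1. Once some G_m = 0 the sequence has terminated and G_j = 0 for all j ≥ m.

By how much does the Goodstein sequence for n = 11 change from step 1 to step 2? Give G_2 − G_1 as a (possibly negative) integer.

943

11 —HB2→ 2^(2 + 1) + 2 + 1 —bump→ 3^(3 + 1) + 3 + 1 = 85 —(−1)→ 84
84 —HB3→ 3^(3 + 1) + 3 —bump→ 4^(4 + 1) + 4 = 1028 —(−1)→ 1027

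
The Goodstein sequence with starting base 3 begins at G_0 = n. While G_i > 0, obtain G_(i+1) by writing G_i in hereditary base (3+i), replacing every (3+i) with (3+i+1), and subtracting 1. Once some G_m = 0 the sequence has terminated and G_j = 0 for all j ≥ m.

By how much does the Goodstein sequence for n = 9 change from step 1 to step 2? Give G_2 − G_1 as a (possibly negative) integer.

step 0: 9 = 3^2; sub 4 for 3: 4^2; = 16; G_1 = 16−1 = 15
step 1: 15 = 3·4 + 3; sub 5 for 4: 3·5 + 3; = 18; G_2 = 18−1 = 17

2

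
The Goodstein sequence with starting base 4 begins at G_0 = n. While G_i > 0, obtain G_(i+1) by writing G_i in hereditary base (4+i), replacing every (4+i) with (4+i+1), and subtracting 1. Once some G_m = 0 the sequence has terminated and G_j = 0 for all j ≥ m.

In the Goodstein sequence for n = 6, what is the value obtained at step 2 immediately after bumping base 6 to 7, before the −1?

7

6 —HB4→ 4 + 2 —bump→ 5 + 2 = 7 —(−1)→ 6
6 —HB5→ 5 + 1 —bump→ 6 + 1 = 7 —(−1)→ 6
6 —HB6→ 6 —bump→ 7 = 7 —(−1)→ 6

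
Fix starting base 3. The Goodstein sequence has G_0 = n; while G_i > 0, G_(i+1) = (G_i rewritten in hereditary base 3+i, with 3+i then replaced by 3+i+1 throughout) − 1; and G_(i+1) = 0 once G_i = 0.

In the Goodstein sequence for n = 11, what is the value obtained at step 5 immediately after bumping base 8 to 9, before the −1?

48

step 0: 11 = 3^2 + 2; sub 4 for 3: 4^2 + 2; = 18; G_1 = 18−1 = 17
step 1: 17 = 4^2 + 1; sub 5 for 4: 5^2 + 1; = 26; G_2 = 26−1 = 25
step 2: 25 = 5^2; sub 6 for 5: 6^2; = 36; G_3 = 36−1 = 35
step 3: 35 = 5·6 + 5; sub 7 for 6: 5·7 + 5; = 40; G_4 = 40−1 = 39
step 4: 39 = 5·7 + 4; sub 8 for 7: 5·8 + 4; = 44; G_5 = 44−1 = 43
step 5: 43 = 5·8 + 3; sub 9 for 8: 5·9 + 3; = 48; G_6 = 48−1 = 47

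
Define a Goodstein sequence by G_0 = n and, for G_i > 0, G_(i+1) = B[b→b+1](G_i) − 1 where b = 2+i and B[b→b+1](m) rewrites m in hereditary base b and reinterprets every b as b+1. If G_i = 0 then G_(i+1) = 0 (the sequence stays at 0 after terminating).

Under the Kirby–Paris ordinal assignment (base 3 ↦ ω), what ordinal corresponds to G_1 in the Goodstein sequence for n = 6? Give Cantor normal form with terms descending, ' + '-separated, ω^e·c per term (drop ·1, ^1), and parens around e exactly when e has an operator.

ω^ω + 2

i=0: 6 = 2^2 + 2 (b=2); 2→3: 3^3 + 3 = 30; 30−1 = 29
i=1: 29 = 3^3 + 2 (b=3); 3→4: 4^4 + 2 = 258; 258−1 = 257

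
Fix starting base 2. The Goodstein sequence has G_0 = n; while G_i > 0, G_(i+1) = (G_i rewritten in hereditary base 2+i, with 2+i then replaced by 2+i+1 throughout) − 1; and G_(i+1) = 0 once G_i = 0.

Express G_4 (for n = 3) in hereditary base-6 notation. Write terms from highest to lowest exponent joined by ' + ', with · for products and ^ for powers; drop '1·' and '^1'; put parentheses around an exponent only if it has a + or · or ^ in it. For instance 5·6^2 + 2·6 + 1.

1

base 2: 3 = 2 + 1; at 3: 3 + 1 = 4; next = 3
base 3: 3 = 3; at 4: 4 = 4; next = 3
base 4: 3 = 3; at 5: 3 = 3; next = 2
base 5: 2 = 2; at 6: 2 = 2; next = 1
base 6: 1 = 1; at 7: 1 = 1; next = 0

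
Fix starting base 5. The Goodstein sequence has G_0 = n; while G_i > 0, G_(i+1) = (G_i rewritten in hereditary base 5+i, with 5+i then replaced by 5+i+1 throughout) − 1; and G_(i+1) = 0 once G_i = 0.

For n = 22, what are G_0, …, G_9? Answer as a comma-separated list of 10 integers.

22, 25, 28, 31, 33, 35, 37, 39, 41, 43

step 0: 22 = 4·5 + 2; sub 6 for 5: 4·6 + 2; = 26; G_1 = 26−1 = 25
step 1: 25 = 4·6 + 1; sub 7 for 6: 4·7 + 1; = 29; G_2 = 29−1 = 28
step 2: 28 = 4·7; sub 8 for 7: 4·8; = 32; G_3 = 32−1 = 31
step 3: 31 = 3·8 + 7; sub 9 for 8: 3·9 + 7; = 34; G_4 = 34−1 = 33
step 4: 33 = 3·9 + 6; sub 10 for 9: 3·10 + 6; = 36; G_5 = 36−1 = 35
step 5: 35 = 3·10 + 5; sub 11 for 10: 3·11 + 5; = 38; G_6 = 38−1 = 37
step 6: 37 = 3·11 + 4; sub 12 for 11: 3·12 + 4; = 40; G_7 = 40−1 = 39
step 7: 39 = 3·12 + 3; sub 13 for 12: 3·13 + 3; = 42; G_8 = 42−1 = 41
step 8: 41 = 3·13 + 2; sub 14 for 13: 3·14 + 2; = 44; G_9 = 44−1 = 43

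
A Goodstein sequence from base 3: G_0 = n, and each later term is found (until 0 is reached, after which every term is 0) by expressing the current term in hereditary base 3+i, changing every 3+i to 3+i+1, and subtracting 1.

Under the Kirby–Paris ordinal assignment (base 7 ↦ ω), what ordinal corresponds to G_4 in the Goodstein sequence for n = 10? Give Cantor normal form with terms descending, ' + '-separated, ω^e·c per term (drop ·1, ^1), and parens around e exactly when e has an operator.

ω·4 + 2

10 —HB3→ 3^2 + 1 —bump→ 4^2 + 1 = 17 —(−1)→ 16
16 —HB4→ 4^2 —bump→ 5^2 = 25 —(−1)→ 24
24 —HB5→ 4·5 + 4 —bump→ 4·6 + 4 = 28 —(−1)→ 27
27 —HB6→ 4·6 + 3 —bump→ 4·7 + 3 = 31 —(−1)→ 30
30 —HB7→ 4·7 + 2 —bump→ 4·8 + 2 = 34 —(−1)→ 33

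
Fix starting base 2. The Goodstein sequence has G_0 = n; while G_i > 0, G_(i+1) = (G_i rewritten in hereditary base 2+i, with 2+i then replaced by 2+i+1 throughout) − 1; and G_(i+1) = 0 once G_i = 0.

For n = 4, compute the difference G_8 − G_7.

38

[0] 4 ≡ 2^2 (base 2). Lift 3: 27. −1: 26.
[1] 26 ≡ 2·3^2 + 2·3 + 2 (base 3). Lift 4: 42. −1: 41.
[2] 41 ≡ 2·4^2 + 2·4 + 1 (base 4). Lift 5: 61. −1: 60.
[3] 60 ≡ 2·5^2 + 2·5 (base 5). Lift 6: 84. −1: 83.
[4] 83 ≡ 2·6^2 + 6 + 5 (base 6). Lift 7: 110. −1: 109.
[5] 109 ≡ 2·7^2 + 7 + 4 (base 7). Lift 8: 140. −1: 139.
[6] 139 ≡ 2·8^2 + 8 + 3 (base 8). Lift 9: 174. −1: 173.
[7] 173 ≡ 2·9^2 + 9 + 2 (base 9). Lift 10: 212. −1: 211.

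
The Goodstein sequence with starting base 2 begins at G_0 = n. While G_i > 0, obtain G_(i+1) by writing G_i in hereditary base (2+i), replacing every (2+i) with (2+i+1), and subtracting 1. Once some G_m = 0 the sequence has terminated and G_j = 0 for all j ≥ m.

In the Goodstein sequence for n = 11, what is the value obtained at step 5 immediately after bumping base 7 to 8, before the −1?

base 2: 11 = 2^(2 + 1) + 2 + 1; at 3: 3^(3 + 1) + 3 + 1 = 85; next = 84
base 3: 84 = 3^(3 + 1) + 3; at 4: 4^(4 + 1) + 4 = 1028; next = 1027
base 4: 1027 = 4^(4 + 1) + 3; at 5: 5^(5 + 1) + 3 = 15628; next = 15627
base 5: 15627 = 5^(5 + 1) + 2; at 6: 6^(6 + 1) + 2 = 279938; next = 279937
base 6: 279937 = 6^(6 + 1) + 1; at 7: 7^(7 + 1) + 1 = 5764802; next = 5764801
base 7: 5764801 = 7^(7 + 1); at 8: 8^(8 + 1) = 134217728; next = 134217727

134217728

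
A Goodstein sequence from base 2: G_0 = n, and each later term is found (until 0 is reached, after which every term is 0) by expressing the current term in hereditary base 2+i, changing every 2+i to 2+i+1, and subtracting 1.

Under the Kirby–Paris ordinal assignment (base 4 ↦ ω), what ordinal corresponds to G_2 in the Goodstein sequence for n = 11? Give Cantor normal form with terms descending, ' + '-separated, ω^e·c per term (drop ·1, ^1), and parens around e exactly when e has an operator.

ω^(ω + 1) + 3

i=0: 11 = 2^(2 + 1) + 2 + 1 (b=2); 2→3: 3^(3 + 1) + 3 + 1 = 85; 85−1 = 84
i=1: 84 = 3^(3 + 1) + 3 (b=3); 3→4: 4^(4 + 1) + 4 = 1028; 1028−1 = 1027
i=2: 1027 = 4^(4 + 1) + 3 (b=4); 4→5: 5^(5 + 1) + 3 = 15628; 15628−1 = 15627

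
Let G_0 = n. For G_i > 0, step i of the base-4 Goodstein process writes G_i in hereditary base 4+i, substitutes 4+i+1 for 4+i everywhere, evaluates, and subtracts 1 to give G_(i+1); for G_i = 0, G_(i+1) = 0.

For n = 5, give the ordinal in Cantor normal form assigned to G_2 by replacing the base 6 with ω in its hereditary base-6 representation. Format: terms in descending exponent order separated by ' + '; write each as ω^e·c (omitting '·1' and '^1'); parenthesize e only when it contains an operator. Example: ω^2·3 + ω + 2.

5

(0) 5|_4 = 4 + 1 ↦ 5 + 1|_5 = 6 ⇒ 5
(1) 5|_5 = 5 ↦ 6|_6 = 6 ⇒ 5
(2) 5|_6 = 5 ↦ 5|_7 = 5 ⇒ 4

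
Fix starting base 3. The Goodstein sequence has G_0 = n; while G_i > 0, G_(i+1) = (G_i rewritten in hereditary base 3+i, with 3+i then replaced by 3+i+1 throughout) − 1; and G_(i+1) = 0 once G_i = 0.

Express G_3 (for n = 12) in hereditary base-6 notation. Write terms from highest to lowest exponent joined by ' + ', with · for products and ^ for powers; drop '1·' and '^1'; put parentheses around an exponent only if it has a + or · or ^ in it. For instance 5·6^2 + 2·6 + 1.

i=0: 12 = 3^2 + 3 (b=3); 3→4: 4^2 + 4 = 20; 20−1 = 19
i=1: 19 = 4^2 + 3 (b=4); 4→5: 5^2 + 3 = 28; 28−1 = 27
i=2: 27 = 5^2 + 2 (b=5); 5→6: 6^2 + 2 = 38; 38−1 = 37
i=3: 37 = 6^2 + 1 (b=6); 6→7: 7^2 + 1 = 50; 50−1 = 49

6^2 + 1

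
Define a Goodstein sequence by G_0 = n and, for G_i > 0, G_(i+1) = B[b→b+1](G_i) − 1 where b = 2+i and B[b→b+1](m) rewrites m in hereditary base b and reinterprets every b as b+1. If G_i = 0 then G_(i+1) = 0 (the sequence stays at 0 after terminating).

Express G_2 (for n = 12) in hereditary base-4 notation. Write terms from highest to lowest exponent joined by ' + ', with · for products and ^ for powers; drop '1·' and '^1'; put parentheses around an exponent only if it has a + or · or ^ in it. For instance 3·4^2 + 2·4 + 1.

base 2: 12 = 2^(2 + 1) + 2^2; at 3: 3^(3 + 1) + 3^3 = 108; next = 107
base 3: 107 = 3^(3 + 1) + 2·3^2 + 2·3 + 2; at 4: 4^(4 + 1) + 2·4^2 + 2·4 + 2 = 1066; next = 1065
base 4: 1065 = 4^(4 + 1) + 2·4^2 + 2·4 + 1; at 5: 5^(5 + 1) + 2·5^2 + 2·5 + 1 = 15686; next = 15685

4^(4 + 1) + 2·4^2 + 2·4 + 1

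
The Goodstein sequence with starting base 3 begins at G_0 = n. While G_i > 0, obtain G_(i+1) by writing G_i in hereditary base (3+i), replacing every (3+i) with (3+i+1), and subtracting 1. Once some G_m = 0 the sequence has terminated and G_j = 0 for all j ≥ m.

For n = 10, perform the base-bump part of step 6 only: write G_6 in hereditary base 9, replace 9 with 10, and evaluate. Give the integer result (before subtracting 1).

40

[0] 10 ≡ 3^2 + 1 (base 3). Lift 4: 17. −1: 16.
[1] 16 ≡ 4^2 (base 4). Lift 5: 25. −1: 24.
[2] 24 ≡ 4·5 + 4 (base 5). Lift 6: 28. −1: 27.
[3] 27 ≡ 4·6 + 3 (base 6). Lift 7: 31. −1: 30.
[4] 30 ≡ 4·7 + 2 (base 7). Lift 8: 34. −1: 33.
[5] 33 ≡ 4·8 + 1 (base 8). Lift 9: 37. −1: 36.
[6] 36 ≡ 4·9 (base 9). Lift 10: 40. −1: 39.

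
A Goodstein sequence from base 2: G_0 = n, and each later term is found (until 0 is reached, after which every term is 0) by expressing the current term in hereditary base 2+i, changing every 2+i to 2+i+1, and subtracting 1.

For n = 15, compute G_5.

6588344

15 —HB2→ 2^(2 + 1) + 2^2 + 2 + 1 —bump→ 3^(3 + 1) + 3^3 + 3 + 1 = 112 —(−1)→ 111
111 —HB3→ 3^(3 + 1) + 3^3 + 3 —bump→ 4^(4 + 1) + 4^4 + 4 = 1284 —(−1)→ 1283
1283 —HB4→ 4^(4 + 1) + 4^4 + 3 —bump→ 5^(5 + 1) + 5^5 + 3 = 18753 —(−1)→ 18752
18752 —HB5→ 5^(5 + 1) + 5^5 + 2 —bump→ 6^(6 + 1) + 6^6 + 2 = 326594 —(−1)→ 326593
326593 —HB6→ 6^(6 + 1) + 6^6 + 1 —bump→ 7^(7 + 1) + 7^7 + 1 = 6588345 —(−1)→ 6588344
6588344 —HB7→ 7^(7 + 1) + 7^7 —bump→ 8^(8 + 1) + 8^8 = 150994944 —(−1)→ 150994943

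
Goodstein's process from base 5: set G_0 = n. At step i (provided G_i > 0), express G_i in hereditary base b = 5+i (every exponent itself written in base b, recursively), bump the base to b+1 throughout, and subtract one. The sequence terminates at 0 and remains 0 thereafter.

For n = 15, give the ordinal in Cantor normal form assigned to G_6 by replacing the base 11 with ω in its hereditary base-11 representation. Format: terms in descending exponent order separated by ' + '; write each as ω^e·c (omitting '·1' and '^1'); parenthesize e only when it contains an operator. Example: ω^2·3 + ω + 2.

G_0 = 15. HB_5(15) = 3·5. Bump = 18. G_1 = 17.
G_1 = 17. HB_6(17) = 2·6 + 5. Bump = 19. G_2 = 18.
G_2 = 18. HB_7(18) = 2·7 + 4. Bump = 20. G_3 = 19.
G_3 = 19. HB_8(19) = 2·8 + 3. Bump = 21. G_4 = 20.
G_4 = 20. HB_9(20) = 2·9 + 2. Bump = 22. G_5 = 21.
G_5 = 21. HB_10(21) = 2·10 + 1. Bump = 23. G_6 = 22.
G_6 = 22. HB_11(22) = 2·11. Bump = 24. G_7 = 23.

ω·2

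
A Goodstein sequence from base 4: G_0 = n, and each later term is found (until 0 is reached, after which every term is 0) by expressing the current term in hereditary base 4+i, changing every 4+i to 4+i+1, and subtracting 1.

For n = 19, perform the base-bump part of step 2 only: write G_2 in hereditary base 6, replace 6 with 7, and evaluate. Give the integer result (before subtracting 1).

50

step 0: 19 = 4^2 + 3; sub 5 for 4: 5^2 + 3; = 28; G_1 = 28−1 = 27
step 1: 27 = 5^2 + 2; sub 6 for 5: 6^2 + 2; = 38; G_2 = 38−1 = 37
step 2: 37 = 6^2 + 1; sub 7 for 6: 7^2 + 1; = 50; G_3 = 50−1 = 49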